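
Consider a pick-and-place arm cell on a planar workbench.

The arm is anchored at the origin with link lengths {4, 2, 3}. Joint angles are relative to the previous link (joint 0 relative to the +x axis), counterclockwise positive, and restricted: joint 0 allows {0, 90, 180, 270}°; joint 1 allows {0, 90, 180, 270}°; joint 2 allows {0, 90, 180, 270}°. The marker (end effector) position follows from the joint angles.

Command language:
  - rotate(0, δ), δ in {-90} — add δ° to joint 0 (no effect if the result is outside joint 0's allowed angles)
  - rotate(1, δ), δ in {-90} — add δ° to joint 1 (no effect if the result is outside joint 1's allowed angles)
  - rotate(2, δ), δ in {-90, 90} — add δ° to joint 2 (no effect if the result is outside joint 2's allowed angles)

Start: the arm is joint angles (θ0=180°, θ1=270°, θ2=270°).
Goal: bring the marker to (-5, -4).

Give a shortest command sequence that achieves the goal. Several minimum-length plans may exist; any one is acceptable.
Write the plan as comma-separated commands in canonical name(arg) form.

start: joint angles (θ0=180°, θ1=270°, θ2=270°)
step 1 (rotate(0, -90)): joint angles (θ0=90°, θ1=270°, θ2=270°)
step 2 (rotate(0, -90)): joint angles (θ0=0°, θ1=270°, θ2=270°)
step 3 (rotate(0, -90)): joint angles (θ0=270°, θ1=270°, θ2=270°)
step 4 (rotate(2, 90)): joint angles (θ0=270°, θ1=270°, θ2=0°)
no 3-step plan works, so 4 is optimal.

rotate(0, -90), rotate(0, -90), rotate(0, -90), rotate(2, 90)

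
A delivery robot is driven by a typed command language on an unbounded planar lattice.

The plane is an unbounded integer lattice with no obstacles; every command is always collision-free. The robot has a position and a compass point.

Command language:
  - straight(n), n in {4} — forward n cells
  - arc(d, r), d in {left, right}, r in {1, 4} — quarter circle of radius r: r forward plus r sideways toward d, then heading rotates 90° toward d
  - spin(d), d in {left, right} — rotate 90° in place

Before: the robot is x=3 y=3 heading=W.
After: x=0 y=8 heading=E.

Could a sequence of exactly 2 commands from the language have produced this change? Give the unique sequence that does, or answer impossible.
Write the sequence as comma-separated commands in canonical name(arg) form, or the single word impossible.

key: cell and facing (now E) both changed — the 2 commands mix motion and turning
start: x=3 y=3 heading=W
t=1 arc(right, 4) ⇒ x=-1 y=7 heading=N
t=2 arc(right, 1) ⇒ x=0 y=8 heading=E
uniquely the one of 49 2-step routes that fits.

arc(right, 4), arc(right, 1)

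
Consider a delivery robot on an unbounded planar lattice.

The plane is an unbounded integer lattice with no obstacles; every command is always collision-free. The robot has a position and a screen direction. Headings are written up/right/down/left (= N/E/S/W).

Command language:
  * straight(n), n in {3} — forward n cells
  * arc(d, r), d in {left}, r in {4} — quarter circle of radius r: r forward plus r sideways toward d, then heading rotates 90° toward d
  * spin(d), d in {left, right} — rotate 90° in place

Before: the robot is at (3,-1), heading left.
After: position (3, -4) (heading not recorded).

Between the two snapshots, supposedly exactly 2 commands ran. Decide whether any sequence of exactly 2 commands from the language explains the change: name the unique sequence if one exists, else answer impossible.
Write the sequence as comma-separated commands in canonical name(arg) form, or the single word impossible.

key: running straight(3) before spin(left) would end elsewhere — order is forced
t0: at (3,-1), heading left
1. spin(left) → at (3,-1), heading down
2. straight(3) → at (3,-4), heading down
no rival 2-sequence matches.

spin(left), straight(3)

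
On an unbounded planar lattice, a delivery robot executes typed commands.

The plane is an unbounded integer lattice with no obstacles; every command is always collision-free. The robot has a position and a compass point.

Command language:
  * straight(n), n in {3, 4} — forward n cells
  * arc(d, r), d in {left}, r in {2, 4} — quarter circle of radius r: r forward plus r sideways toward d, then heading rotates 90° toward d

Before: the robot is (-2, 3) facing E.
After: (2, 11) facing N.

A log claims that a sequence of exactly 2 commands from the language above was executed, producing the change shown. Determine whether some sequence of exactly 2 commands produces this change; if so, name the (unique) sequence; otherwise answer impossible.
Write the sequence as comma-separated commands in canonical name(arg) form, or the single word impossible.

key: cell and facing (now N) both changed — the 2 commands mix motion and turning
from: (-2, 3) facing E
step 1 (arc(left, 4)): (2, 7) facing N
step 2 (straight(4)): (2, 11) facing N
no rival 2-sequence matches.

arc(left, 4), straight(4)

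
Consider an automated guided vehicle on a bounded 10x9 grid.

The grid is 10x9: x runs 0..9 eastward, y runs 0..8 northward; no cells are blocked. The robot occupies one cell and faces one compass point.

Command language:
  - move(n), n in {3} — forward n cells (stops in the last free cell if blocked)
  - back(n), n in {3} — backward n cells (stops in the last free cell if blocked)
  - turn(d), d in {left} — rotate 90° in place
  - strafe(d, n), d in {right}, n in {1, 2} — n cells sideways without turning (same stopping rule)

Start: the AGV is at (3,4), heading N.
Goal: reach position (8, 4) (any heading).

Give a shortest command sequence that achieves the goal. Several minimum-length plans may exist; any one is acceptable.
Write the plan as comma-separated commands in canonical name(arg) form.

t0: at (3,4), heading N
[1] after strafe(right, 2): at (5,4), heading N
[2] after turn(left): at (5,4), heading W
[3] after back(3): at (8,4), heading W
no 2-step plan works, so 3 is optimal.

strafe(right, 2), turn(left), back(3)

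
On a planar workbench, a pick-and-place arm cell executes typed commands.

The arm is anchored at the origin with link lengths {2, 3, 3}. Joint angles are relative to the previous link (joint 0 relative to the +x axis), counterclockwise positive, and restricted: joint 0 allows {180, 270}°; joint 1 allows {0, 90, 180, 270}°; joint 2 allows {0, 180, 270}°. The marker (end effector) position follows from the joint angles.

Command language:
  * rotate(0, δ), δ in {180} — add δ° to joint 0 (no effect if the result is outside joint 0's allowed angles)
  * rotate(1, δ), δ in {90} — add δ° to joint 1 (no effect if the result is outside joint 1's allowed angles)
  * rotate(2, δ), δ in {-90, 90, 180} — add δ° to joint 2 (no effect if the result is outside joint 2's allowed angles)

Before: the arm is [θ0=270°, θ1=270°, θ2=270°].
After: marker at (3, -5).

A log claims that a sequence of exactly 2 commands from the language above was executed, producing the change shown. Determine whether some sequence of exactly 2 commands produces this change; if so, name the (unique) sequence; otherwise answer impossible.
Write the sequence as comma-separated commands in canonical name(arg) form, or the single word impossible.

begin: [θ0=270°, θ1=270°, θ2=270°]
t=1 rotate(1, 90) ⇒ [θ0=270°, θ1=0°, θ2=270°]
t=2 rotate(1, 90) ⇒ [θ0=270°, θ1=90°, θ2=270°]
all 25 alternatives checked — unique.

rotate(1, 90), rotate(1, 90)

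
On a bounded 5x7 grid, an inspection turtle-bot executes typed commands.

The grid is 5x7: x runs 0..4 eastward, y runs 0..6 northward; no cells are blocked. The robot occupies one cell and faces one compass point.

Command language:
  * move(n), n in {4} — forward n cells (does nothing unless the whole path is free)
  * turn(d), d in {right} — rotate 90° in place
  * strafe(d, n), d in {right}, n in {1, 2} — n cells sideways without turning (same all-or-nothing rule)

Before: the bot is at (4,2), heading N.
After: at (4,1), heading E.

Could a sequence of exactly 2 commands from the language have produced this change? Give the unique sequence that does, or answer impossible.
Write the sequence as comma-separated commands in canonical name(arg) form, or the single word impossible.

key: cell and facing (now E) both changed — the 2 commands mix motion and turning
from: at (4,2), heading N
step 1 (turn(right)): at (4,2), heading E
step 2 (strafe(right, 1)): at (4,1), heading E
uniquely the one of 16 2-step routes that fits.

turn(right), strafe(right, 1)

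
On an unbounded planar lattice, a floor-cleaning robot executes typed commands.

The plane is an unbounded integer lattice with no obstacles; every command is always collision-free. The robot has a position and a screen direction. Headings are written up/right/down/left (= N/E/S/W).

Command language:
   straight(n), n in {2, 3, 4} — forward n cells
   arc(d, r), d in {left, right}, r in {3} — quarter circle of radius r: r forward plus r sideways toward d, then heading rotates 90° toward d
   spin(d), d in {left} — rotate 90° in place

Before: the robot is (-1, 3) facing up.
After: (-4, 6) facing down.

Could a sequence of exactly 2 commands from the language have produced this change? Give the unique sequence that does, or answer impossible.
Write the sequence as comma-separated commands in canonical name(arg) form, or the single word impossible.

arc(left, 3), spin(left)

key: cell and facing (now S) both changed — the 2 commands mix motion and turning
t0: (-1, 3) facing up
t=1 arc(left, 3) ⇒ (-4, 6) facing left
t=2 spin(left) ⇒ (-4, 6) facing down
all 36 alternatives checked — unique.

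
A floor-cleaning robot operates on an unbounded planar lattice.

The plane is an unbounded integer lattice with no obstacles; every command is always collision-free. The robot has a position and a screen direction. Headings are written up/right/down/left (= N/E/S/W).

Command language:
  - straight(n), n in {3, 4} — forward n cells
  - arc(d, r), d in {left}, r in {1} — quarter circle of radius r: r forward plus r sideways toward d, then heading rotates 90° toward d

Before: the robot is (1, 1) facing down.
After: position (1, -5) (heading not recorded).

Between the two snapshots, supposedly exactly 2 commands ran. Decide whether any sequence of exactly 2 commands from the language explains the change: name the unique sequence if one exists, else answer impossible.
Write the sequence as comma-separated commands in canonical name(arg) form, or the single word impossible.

from: (1, 1) facing down
1. straight(3) → (1, -2) facing down
2. straight(3) → (1, -5) facing down
all 9 alternatives checked — unique.

straight(3), straight(3)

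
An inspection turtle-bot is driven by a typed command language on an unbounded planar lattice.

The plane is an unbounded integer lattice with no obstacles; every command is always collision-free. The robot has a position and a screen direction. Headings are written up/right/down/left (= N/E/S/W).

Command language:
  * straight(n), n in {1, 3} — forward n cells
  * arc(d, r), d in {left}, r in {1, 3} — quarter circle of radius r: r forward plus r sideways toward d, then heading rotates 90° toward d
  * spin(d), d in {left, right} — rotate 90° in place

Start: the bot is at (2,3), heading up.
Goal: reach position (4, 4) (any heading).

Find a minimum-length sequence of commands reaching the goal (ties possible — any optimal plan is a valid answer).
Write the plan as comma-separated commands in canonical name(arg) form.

spin(right), straight(1), arc(left, 1)

t0: at (2,3), heading up
t=1 spin(right) ⇒ at (2,3), heading right
t=2 straight(1) ⇒ at (3,3), heading right
t=3 arc(left, 1) ⇒ at (4,4), heading up
minimal: 3 command(s), checked below 3.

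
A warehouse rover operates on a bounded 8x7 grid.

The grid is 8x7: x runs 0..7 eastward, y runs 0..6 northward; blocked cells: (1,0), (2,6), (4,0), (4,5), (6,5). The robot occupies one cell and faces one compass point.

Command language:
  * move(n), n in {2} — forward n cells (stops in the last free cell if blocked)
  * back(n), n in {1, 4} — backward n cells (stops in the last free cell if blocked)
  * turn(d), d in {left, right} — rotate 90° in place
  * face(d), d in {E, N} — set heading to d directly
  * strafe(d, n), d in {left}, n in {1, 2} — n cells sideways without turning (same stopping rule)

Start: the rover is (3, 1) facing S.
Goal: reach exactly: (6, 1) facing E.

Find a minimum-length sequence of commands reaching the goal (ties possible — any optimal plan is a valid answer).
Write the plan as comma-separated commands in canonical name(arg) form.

t0: (3, 1) facing S
[1] after strafe(left, 1): (4, 1) facing S
[2] after turn(left): (4, 1) facing E
[3] after move(2): (6, 1) facing E
shorter routes all fall short; 3 is best.

strafe(left, 1), turn(left), move(2)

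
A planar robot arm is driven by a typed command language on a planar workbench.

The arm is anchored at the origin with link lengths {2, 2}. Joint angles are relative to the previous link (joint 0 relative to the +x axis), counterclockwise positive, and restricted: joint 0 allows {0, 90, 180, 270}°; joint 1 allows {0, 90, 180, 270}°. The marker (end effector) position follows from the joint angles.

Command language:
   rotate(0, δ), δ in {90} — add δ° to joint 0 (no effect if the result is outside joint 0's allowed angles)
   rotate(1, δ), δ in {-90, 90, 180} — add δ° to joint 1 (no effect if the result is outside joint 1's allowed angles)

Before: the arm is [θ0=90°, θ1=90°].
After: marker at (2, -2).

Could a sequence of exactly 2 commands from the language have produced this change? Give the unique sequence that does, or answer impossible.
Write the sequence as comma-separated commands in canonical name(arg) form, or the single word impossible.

rotate(0, 90), rotate(0, 90)

from: [θ0=90°, θ1=90°]
1. rotate(0, 90) → [θ0=180°, θ1=90°]
2. rotate(0, 90) → [θ0=270°, θ1=90°]
all 16 alternatives checked — unique.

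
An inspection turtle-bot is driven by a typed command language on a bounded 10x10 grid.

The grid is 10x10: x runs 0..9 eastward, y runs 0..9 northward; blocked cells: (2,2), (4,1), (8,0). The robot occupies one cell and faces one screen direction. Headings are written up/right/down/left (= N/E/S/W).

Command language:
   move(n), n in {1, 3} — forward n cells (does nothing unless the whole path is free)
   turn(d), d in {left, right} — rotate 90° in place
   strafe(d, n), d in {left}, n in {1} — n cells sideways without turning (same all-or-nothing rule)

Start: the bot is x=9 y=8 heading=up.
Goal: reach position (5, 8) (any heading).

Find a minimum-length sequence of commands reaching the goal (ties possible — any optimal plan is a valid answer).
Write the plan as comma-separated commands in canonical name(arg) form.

turn(left), move(3), move(1)

initial: x=9 y=8 heading=up
step 1 (turn(left)): x=9 y=8 heading=left
step 2 (move(3)): x=6 y=8 heading=left
step 3 (move(1)): x=5 y=8 heading=left
minimal: 3 command(s), checked below 3.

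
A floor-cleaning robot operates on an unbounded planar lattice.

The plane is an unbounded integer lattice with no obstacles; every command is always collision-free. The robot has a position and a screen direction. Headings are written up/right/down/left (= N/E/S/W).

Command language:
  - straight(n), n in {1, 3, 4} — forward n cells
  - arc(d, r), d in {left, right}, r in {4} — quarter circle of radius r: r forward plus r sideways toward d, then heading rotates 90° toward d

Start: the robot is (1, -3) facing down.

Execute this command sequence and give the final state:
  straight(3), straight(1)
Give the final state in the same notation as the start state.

begin: (1, -3) facing down
t=1 straight(3) ⇒ (1, -6) facing down
t=2 straight(1) ⇒ (1, -7) facing down

(1, -7) facing down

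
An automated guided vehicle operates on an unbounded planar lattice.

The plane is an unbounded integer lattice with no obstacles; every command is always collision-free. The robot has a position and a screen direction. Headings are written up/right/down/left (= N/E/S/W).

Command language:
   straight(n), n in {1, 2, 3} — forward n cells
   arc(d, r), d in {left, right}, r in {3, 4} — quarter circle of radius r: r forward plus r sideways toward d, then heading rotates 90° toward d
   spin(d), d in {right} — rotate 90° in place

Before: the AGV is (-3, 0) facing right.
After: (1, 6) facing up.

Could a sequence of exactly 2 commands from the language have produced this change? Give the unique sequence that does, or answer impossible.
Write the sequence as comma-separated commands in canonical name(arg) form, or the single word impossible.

arc(left, 4), straight(2)

key: position moved to (1,6) AND the heading swung to N — translation plus rotation needed
initial: (-3, 0) facing right
t=1 arc(left, 4) ⇒ (1, 4) facing up
t=2 straight(2) ⇒ (1, 6) facing up
no other 2-command option fits: unique.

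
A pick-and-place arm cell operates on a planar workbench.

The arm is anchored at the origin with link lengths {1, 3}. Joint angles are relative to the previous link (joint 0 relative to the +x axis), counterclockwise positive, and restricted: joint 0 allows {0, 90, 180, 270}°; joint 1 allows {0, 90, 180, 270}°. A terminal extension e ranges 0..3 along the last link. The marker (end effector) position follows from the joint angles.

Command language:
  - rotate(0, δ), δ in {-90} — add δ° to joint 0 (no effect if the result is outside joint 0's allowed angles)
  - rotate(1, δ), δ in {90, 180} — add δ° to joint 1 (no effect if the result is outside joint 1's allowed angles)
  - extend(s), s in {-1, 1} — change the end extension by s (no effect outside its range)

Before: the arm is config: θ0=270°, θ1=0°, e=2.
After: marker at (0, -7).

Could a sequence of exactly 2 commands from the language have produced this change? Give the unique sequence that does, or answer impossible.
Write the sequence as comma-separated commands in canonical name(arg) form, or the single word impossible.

extend(1), extend(1)

start: config: θ0=270°, θ1=0°, e=2
[1] after extend(1): config: θ0=270°, θ1=0°, e=3
[2] after extend(1): config: θ0=270°, θ1=0°, e=3
all 25 alternatives checked — unique.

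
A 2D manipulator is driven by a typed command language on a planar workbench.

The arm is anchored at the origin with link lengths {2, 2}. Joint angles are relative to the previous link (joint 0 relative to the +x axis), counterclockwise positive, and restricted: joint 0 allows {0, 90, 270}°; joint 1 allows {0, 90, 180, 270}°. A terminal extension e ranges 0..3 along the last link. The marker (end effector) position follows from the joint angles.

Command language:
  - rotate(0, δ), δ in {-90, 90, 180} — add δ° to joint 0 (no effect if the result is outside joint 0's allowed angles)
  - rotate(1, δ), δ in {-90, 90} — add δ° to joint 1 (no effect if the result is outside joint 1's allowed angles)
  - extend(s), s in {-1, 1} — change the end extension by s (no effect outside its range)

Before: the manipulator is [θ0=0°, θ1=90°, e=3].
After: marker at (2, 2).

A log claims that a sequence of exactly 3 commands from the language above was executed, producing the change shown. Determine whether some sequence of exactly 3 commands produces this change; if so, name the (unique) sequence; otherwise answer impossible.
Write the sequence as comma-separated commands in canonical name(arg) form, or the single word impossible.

begin: [θ0=0°, θ1=90°, e=3]
step 1 (extend(-1)): [θ0=0°, θ1=90°, e=2]
step 2 (extend(-1)): [θ0=0°, θ1=90°, e=1]
step 3 (extend(-1)): [θ0=0°, θ1=90°, e=0]
no other 3-command option fits: unique.

extend(-1), extend(-1), extend(-1)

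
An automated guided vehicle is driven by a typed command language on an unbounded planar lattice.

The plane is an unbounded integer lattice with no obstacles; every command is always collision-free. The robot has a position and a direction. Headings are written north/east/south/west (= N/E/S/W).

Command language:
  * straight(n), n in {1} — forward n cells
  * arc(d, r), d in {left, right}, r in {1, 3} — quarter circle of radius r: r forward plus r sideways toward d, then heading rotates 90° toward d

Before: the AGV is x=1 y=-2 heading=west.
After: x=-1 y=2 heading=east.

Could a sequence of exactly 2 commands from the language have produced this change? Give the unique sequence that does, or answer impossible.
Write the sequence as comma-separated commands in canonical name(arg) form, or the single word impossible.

arc(right, 3), arc(right, 1)

key: order matters: swapping arc(right, 3) and arc(right, 1) lands elsewhere
start: x=1 y=-2 heading=west
step 1 (arc(right, 3)): x=-2 y=1 heading=north
step 2 (arc(right, 1)): x=-1 y=2 heading=east
uniquely the one of 25 2-step routes that fits.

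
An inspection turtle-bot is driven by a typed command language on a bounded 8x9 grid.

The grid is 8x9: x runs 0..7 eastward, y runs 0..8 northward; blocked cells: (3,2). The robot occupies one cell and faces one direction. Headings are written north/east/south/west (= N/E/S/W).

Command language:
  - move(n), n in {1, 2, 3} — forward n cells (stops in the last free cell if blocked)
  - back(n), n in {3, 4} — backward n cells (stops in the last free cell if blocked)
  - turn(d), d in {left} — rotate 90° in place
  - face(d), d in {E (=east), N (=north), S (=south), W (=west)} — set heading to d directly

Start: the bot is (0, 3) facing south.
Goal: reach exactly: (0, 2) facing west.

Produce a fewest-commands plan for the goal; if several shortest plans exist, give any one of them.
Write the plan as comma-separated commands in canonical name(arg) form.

begin: (0, 3) facing south
1. move(1) → (0, 2) facing south
2. face(W) → (0, 2) facing west
nothing shorter than 2 reaches the goal.

move(1), face(W)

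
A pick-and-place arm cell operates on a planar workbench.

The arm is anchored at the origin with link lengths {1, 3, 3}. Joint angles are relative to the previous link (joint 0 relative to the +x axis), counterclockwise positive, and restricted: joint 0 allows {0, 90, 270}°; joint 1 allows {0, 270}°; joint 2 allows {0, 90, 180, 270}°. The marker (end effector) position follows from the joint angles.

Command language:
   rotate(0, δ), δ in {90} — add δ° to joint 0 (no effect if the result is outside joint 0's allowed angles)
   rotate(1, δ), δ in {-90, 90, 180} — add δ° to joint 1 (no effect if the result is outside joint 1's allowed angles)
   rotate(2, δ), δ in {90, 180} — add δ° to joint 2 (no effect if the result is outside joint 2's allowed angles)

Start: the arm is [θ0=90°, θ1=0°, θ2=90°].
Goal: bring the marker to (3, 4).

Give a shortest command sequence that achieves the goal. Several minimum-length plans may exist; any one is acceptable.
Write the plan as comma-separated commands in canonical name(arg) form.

rotate(2, 180)

initial: [θ0=90°, θ1=0°, θ2=90°]
[1] after rotate(2, 180): [θ0=90°, θ1=0°, θ2=270°]
nothing shorter than 1 reaches the goal.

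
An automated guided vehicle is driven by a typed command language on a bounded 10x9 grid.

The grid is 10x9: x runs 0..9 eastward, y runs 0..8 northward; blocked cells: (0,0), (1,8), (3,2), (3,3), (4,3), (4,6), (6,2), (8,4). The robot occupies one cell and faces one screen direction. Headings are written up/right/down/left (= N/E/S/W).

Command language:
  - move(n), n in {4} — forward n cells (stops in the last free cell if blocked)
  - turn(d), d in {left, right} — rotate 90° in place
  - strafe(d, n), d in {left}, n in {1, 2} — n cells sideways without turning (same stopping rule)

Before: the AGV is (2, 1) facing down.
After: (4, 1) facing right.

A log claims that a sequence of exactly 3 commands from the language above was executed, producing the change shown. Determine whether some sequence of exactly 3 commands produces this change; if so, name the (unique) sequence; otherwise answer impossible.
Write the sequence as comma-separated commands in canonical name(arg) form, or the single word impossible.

key: order matters: swapping strafe(left, 1) and turn(left) lands elsewhere
initial: (2, 1) facing down
1. strafe(left, 1) → (3, 1) facing down
2. strafe(left, 1) → (4, 1) facing down
3. turn(left) → (4, 1) facing right
uniquely the one of 125 3-step routes that fits.

strafe(left, 1), strafe(left, 1), turn(left)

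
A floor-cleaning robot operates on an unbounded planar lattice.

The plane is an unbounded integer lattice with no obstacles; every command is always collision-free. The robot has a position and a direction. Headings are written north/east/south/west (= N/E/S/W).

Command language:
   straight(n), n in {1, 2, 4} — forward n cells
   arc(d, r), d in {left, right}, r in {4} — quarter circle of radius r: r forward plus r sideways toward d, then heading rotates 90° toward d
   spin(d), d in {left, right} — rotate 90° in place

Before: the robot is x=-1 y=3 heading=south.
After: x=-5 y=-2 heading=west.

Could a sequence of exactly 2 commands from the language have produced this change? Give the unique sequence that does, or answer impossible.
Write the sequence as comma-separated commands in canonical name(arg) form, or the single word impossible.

straight(1), arc(right, 4)

key: cell and facing (now W) both changed — the 2 commands mix motion and turning
begin: x=-1 y=3 heading=south
1. straight(1) → x=-1 y=2 heading=south
2. arc(right, 4) → x=-5 y=-2 heading=west
no rival 2-sequence matches.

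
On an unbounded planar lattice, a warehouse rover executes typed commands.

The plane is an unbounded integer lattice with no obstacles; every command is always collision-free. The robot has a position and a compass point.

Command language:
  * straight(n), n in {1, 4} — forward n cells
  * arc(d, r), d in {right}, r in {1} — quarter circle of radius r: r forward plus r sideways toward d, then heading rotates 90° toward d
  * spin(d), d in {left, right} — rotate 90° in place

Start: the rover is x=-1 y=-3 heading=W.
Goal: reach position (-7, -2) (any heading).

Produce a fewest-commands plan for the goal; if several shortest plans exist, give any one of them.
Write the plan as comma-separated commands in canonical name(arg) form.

begin: x=-1 y=-3 heading=W
t=1 straight(1) ⇒ x=-2 y=-3 heading=W
t=2 straight(4) ⇒ x=-6 y=-3 heading=W
t=3 arc(right, 1) ⇒ x=-7 y=-2 heading=N
nothing shorter than 3 reaches the goal.

straight(1), straight(4), arc(right, 1)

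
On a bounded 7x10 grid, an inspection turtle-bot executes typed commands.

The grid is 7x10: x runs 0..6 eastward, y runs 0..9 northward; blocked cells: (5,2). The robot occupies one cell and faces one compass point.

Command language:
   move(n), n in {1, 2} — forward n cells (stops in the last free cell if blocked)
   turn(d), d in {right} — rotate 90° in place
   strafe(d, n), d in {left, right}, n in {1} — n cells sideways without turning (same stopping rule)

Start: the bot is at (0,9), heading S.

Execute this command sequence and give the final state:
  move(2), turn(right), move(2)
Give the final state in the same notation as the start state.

at (0,7), heading W

start: at (0,9), heading S
step 1 (move(2)): at (0,7), heading S
step 2 (turn(right)): at (0,7), heading W
step 3 (move(2)): at (0,7), heading W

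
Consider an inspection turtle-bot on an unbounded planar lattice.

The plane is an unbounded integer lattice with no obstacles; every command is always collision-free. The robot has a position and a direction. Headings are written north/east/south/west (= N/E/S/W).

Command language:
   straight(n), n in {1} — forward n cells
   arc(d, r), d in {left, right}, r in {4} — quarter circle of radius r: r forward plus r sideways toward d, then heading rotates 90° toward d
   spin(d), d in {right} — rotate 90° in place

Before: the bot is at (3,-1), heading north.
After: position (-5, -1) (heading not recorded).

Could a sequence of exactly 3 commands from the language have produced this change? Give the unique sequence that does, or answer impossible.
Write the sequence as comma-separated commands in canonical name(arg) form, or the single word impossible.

key: order matters: swapping arc(left, 4) and spin(right) lands elsewhere
initial: at (3,-1), heading north
[1] after arc(left, 4): at (-1,3), heading west
[2] after arc(left, 4): at (-5,-1), heading south
[3] after spin(right): at (-5,-1), heading west
all 64 alternatives checked — unique.

arc(left, 4), arc(left, 4), spin(right)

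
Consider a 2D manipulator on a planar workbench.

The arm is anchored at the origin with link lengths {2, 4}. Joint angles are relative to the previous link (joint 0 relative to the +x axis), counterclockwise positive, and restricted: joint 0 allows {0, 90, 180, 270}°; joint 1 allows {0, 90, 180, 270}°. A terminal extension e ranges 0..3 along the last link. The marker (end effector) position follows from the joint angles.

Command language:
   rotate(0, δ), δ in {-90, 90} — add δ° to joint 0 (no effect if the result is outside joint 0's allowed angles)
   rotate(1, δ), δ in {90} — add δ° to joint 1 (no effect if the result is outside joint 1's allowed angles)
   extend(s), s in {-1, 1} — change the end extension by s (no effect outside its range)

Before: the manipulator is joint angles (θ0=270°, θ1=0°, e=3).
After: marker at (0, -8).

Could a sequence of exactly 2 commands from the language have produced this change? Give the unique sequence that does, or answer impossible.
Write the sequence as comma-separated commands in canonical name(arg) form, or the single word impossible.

key: order matters: swapping extend(1) and extend(-1) lands elsewhere
begin: joint angles (θ0=270°, θ1=0°, e=3)
1. extend(1) → joint angles (θ0=270°, θ1=0°, e=3)
2. extend(-1) → joint angles (θ0=270°, θ1=0°, e=2)
no other 2-command option fits: unique.

extend(1), extend(-1)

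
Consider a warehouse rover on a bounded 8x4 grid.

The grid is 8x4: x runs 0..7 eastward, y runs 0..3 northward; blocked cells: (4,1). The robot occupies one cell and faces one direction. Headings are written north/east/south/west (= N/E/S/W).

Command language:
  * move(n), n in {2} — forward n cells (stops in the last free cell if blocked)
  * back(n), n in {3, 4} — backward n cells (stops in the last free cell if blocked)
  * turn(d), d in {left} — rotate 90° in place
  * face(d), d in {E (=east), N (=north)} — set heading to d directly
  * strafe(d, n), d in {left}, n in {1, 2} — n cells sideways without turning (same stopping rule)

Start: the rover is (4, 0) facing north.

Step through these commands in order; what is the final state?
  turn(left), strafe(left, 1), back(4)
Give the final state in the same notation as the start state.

begin: (4, 0) facing north
[1] after turn(left): (4, 0) facing west
[2] after strafe(left, 1): (4, 0) facing west
[3] after back(4): (7, 0) facing west

(7, 0) facing west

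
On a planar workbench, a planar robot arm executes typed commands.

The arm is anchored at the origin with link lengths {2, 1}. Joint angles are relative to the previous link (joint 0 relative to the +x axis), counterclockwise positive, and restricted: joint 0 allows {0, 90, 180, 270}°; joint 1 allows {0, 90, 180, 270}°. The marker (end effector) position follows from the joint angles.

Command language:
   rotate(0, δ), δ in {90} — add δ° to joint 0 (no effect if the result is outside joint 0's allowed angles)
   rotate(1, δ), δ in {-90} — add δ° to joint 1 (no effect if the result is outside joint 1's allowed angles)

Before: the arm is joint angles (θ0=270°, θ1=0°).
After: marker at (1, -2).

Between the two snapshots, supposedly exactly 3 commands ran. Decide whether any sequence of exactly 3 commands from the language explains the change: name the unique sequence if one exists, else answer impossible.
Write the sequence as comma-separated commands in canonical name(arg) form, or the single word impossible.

begin: joint angles (θ0=270°, θ1=0°)
[1] after rotate(1, -90): joint angles (θ0=270°, θ1=270°)
[2] after rotate(1, -90): joint angles (θ0=270°, θ1=180°)
[3] after rotate(1, -90): joint angles (θ0=270°, θ1=90°)
no rival 3-sequence matches.

rotate(1, -90), rotate(1, -90), rotate(1, -90)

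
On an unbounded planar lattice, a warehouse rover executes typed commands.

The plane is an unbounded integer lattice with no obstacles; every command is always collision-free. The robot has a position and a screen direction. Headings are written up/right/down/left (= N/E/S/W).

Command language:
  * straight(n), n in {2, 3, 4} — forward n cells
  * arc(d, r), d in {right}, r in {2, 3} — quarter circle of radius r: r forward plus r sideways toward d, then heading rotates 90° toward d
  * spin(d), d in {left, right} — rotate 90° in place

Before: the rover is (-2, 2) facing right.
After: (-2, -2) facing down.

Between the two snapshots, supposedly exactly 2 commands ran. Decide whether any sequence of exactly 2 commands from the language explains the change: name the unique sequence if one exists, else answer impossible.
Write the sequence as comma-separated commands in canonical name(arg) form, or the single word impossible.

spin(right), straight(4)

key: cell and facing (now S) both changed — the 2 commands mix motion and turning
start: (-2, 2) facing right
1. spin(right) → (-2, 2) facing down
2. straight(4) → (-2, -2) facing down
uniquely the one of 49 2-step routes that fits.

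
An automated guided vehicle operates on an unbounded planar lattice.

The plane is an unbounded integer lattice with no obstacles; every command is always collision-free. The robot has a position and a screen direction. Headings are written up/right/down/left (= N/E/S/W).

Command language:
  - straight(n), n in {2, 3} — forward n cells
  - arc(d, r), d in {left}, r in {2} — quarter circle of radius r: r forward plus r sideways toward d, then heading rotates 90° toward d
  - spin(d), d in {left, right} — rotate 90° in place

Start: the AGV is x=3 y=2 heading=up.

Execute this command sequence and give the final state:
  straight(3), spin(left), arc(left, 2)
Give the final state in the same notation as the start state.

x=1 y=3 heading=down

from: x=3 y=2 heading=up
[1] after straight(3): x=3 y=5 heading=up
[2] after spin(left): x=3 y=5 heading=left
[3] after arc(left, 2): x=1 y=3 heading=down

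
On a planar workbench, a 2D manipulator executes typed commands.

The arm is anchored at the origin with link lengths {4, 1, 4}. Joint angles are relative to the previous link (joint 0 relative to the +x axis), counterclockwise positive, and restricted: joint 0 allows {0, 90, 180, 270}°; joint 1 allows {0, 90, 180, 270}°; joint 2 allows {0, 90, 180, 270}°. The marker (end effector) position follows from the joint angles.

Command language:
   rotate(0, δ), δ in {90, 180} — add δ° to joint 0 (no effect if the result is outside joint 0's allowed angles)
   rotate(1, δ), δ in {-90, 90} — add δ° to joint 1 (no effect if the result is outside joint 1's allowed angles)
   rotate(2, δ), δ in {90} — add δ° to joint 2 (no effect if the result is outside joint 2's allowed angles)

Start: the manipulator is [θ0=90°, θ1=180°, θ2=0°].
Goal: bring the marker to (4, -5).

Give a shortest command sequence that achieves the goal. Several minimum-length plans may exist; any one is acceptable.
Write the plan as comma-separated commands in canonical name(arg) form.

begin: [θ0=90°, θ1=180°, θ2=0°]
t=1 rotate(1, 90) ⇒ [θ0=90°, θ1=270°, θ2=0°]
t=2 rotate(0, 180) ⇒ [θ0=270°, θ1=270°, θ2=0°]
t=3 rotate(0, 90) ⇒ [θ0=0°, θ1=270°, θ2=0°]
no 2-step plan works, so 3 is optimal.

rotate(1, 90), rotate(0, 180), rotate(0, 90)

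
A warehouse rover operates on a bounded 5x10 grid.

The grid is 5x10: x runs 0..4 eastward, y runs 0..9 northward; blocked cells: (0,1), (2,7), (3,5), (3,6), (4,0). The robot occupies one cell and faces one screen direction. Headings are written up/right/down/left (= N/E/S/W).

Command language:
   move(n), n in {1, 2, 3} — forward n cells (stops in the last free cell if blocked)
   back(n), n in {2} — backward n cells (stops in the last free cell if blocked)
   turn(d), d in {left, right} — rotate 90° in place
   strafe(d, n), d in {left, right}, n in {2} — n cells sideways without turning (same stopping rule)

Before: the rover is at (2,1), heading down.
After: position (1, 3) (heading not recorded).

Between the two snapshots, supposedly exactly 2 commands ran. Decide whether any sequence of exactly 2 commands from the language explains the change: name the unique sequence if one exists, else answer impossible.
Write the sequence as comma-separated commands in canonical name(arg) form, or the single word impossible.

strafe(right, 2), back(2)

key: strafe(right, 2) is stopped early by the blocked cell at (0,1)
from: at (2,1), heading down
step 1 (strafe(right, 2)): at (1,1), heading down
step 2 (back(2)): at (1,3), heading down
no rival 2-sequence matches.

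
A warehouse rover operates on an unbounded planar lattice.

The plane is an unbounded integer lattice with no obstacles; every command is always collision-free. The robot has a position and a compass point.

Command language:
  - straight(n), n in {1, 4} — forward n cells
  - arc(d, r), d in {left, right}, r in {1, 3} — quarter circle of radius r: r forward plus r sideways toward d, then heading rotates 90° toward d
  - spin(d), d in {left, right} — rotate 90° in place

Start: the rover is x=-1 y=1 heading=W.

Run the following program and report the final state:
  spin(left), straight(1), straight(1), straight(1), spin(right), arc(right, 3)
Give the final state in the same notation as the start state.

x=-4 y=1 heading=N

from: x=-1 y=1 heading=W
step 1 (spin(left)): x=-1 y=1 heading=S
step 2 (straight(1)): x=-1 y=0 heading=S
step 3 (straight(1)): x=-1 y=-1 heading=S
step 4 (straight(1)): x=-1 y=-2 heading=S
step 5 (spin(right)): x=-1 y=-2 heading=W
step 6 (arc(right, 3)): x=-4 y=1 heading=N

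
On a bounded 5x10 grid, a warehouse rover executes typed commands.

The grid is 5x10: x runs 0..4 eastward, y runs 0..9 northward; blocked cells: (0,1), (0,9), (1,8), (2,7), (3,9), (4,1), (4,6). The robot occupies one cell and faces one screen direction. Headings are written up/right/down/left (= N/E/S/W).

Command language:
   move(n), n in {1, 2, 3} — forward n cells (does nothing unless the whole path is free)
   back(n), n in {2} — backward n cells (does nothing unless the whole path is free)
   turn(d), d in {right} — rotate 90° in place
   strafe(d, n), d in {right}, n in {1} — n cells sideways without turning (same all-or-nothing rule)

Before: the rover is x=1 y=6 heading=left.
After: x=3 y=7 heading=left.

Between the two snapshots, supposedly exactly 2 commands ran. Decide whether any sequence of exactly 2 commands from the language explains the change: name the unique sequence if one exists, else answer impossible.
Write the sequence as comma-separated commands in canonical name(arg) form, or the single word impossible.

back(2), strafe(right, 1)

key: still facing W at the end — nothing in the sequence rotates
initial: x=1 y=6 heading=left
t=1 back(2) ⇒ x=3 y=6 heading=left
t=2 strafe(right, 1) ⇒ x=3 y=7 heading=left
uniquely the one of 36 2-step routes that fits.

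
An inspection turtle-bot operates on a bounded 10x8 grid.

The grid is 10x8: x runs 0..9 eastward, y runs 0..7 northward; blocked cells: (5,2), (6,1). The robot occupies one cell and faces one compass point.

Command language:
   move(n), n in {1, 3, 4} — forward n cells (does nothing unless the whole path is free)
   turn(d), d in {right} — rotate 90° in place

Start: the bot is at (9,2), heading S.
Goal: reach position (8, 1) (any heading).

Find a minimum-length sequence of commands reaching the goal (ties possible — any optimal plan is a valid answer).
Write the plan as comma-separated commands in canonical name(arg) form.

move(1), turn(right), move(1)

t0: at (9,2), heading S
t=1 move(1) ⇒ at (9,1), heading S
t=2 turn(right) ⇒ at (9,1), heading W
t=3 move(1) ⇒ at (8,1), heading W
shorter routes all fall short; 3 is best.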